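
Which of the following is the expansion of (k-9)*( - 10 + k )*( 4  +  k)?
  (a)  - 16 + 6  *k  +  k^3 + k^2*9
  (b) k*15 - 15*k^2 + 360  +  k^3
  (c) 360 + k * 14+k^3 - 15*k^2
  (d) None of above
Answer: c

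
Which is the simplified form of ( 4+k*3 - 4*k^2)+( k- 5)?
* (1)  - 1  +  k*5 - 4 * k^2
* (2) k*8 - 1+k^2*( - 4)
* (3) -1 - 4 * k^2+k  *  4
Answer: 3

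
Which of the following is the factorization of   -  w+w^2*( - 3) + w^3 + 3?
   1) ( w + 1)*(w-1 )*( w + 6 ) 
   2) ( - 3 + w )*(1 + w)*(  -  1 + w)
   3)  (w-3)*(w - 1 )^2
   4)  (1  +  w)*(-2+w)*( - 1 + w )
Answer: 2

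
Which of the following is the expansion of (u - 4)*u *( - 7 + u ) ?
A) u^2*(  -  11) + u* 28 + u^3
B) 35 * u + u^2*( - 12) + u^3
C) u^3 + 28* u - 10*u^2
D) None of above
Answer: A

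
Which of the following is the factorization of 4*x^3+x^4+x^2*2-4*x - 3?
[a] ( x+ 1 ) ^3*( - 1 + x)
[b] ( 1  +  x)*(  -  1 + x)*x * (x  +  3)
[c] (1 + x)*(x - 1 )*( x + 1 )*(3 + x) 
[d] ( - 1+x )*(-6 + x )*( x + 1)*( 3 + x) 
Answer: c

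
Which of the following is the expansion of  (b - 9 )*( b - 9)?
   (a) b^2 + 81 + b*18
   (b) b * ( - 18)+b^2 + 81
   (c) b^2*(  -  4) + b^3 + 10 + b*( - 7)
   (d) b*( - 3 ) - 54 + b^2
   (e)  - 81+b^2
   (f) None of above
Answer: b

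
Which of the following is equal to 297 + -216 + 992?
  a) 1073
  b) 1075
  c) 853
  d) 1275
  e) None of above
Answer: a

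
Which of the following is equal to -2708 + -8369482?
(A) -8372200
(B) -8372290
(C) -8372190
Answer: C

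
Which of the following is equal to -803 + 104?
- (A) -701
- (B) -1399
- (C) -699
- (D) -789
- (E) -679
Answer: C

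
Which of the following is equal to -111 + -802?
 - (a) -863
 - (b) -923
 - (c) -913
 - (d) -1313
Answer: c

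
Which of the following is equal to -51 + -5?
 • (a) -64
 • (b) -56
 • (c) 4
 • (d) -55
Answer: b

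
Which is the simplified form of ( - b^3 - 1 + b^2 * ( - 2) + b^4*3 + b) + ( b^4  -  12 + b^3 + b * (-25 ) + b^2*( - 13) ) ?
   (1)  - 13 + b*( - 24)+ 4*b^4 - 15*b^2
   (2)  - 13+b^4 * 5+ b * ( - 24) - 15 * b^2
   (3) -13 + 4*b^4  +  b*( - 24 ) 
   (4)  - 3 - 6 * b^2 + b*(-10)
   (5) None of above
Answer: 1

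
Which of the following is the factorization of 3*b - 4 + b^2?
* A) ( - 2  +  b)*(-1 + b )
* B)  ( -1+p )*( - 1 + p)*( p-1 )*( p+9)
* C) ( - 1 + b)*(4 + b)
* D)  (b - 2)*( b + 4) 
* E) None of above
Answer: C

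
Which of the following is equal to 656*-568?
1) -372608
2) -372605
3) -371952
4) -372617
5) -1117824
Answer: 1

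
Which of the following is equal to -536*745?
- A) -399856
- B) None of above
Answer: B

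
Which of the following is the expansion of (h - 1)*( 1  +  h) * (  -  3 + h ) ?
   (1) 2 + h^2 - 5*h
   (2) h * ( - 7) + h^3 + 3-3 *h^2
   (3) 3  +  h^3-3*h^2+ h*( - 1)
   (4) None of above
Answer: 3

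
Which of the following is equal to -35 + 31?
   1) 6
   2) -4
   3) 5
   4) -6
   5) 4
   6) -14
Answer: 2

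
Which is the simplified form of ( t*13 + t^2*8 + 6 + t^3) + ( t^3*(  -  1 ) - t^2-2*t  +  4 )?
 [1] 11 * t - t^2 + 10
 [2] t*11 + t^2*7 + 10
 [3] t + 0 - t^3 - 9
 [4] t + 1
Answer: 2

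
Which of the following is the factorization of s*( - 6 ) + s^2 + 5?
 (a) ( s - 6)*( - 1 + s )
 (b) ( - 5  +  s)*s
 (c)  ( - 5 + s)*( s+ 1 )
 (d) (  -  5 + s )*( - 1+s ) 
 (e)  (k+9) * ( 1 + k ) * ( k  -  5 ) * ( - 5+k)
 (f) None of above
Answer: d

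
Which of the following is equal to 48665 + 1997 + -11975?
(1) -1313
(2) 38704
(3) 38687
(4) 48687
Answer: 3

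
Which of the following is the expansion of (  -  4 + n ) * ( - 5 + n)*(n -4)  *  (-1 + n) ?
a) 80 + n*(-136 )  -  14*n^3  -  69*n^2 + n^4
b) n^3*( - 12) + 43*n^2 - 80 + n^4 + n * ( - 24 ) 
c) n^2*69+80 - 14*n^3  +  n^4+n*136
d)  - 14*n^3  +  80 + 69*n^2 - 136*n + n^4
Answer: d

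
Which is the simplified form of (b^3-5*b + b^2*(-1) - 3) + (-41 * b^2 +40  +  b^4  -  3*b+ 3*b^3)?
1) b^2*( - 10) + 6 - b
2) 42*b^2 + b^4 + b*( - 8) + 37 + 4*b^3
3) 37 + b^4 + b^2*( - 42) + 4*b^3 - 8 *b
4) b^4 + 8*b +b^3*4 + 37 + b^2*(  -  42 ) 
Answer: 3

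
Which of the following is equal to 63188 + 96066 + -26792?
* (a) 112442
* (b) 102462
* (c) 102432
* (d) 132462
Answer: d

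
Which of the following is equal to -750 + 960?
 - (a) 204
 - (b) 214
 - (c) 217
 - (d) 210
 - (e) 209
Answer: d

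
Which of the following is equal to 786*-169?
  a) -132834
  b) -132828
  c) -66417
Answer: a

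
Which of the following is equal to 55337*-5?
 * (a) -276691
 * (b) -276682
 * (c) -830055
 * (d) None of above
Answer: d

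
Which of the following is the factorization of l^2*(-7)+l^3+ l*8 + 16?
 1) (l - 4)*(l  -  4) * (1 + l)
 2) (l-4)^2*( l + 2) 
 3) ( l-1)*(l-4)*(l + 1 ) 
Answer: 1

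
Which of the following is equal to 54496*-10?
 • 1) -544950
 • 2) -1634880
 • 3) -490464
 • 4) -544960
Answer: 4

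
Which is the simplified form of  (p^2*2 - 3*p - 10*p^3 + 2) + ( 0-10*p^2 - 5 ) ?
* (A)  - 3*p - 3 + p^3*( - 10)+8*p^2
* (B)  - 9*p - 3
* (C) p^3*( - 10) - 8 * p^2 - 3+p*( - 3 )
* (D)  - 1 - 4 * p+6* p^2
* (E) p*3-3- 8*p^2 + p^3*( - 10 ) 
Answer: C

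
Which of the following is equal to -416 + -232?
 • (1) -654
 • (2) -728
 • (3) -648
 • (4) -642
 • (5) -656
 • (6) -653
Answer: 3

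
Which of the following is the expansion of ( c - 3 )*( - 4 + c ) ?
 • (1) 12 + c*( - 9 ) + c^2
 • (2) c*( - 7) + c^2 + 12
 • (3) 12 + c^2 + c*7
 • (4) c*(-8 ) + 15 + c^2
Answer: 2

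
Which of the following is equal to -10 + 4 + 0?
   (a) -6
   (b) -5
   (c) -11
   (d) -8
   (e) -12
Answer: a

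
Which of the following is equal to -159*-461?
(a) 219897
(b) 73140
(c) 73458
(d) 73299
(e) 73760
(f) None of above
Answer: d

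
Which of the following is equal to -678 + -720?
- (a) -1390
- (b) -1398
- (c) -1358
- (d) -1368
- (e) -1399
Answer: b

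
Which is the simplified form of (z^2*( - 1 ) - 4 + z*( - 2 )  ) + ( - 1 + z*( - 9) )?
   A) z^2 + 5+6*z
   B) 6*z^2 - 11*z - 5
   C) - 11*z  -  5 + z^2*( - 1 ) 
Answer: C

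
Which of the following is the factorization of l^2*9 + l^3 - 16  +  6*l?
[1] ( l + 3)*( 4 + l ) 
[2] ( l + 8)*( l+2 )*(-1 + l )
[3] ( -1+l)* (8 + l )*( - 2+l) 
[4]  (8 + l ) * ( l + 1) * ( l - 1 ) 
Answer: 2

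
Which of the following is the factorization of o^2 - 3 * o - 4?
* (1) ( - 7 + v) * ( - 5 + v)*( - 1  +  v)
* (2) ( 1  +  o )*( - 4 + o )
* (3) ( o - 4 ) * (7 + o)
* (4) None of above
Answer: 2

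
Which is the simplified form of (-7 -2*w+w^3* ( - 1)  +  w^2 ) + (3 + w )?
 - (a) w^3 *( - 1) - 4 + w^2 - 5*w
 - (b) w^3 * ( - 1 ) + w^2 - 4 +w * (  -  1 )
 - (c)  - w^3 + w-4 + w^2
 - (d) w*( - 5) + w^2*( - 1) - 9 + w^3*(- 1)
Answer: b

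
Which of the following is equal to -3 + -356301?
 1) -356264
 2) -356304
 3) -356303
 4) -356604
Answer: 2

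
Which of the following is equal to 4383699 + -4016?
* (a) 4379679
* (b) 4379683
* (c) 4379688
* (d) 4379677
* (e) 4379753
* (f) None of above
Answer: b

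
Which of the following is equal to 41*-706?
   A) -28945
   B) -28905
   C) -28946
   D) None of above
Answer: C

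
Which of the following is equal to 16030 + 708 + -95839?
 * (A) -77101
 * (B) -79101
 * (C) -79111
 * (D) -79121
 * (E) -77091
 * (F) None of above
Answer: B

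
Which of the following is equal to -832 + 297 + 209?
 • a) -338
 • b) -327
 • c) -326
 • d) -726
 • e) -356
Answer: c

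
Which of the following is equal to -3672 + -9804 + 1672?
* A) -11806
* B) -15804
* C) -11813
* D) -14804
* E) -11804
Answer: E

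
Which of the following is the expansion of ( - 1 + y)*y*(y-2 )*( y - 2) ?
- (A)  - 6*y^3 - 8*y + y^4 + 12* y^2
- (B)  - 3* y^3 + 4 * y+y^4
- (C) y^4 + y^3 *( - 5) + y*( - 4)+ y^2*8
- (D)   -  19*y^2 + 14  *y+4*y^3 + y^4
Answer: C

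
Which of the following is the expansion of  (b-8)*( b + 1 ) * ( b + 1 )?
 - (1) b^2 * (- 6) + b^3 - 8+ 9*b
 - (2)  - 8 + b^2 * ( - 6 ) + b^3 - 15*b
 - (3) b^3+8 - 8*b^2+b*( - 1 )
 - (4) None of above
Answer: 2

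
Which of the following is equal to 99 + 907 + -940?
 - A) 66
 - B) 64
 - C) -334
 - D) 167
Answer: A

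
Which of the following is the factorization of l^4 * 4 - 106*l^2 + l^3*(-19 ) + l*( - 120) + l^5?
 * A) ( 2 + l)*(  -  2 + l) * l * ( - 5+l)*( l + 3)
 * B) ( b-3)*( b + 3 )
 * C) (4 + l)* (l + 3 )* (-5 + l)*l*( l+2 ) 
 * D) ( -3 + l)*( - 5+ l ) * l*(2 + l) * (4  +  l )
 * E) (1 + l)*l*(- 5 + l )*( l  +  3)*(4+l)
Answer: C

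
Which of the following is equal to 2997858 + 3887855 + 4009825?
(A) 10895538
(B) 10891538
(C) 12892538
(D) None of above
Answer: A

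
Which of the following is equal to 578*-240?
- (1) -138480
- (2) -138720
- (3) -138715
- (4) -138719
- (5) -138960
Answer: 2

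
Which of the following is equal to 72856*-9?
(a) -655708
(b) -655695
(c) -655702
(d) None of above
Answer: d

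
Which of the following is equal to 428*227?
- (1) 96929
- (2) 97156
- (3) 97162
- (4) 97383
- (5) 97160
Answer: 2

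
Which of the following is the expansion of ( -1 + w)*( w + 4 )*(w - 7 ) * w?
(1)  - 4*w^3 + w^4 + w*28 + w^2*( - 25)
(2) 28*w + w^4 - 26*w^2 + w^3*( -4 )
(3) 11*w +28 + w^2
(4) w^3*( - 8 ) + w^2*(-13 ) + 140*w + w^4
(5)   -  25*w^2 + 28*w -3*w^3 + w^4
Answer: 1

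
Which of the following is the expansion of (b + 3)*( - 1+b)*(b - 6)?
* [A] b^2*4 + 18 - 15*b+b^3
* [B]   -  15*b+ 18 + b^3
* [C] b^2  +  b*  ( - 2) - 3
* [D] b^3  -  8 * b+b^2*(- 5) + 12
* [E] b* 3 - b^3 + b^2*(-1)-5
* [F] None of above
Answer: F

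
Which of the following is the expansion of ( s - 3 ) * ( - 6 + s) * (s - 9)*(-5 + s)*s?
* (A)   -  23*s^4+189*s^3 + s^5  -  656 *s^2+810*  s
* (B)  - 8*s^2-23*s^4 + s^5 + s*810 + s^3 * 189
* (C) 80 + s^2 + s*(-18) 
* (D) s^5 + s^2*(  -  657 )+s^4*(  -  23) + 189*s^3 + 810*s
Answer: D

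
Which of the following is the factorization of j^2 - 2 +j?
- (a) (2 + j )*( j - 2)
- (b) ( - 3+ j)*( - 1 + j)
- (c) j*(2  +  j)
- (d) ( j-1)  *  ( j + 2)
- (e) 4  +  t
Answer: d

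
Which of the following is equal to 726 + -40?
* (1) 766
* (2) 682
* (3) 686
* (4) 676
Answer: 3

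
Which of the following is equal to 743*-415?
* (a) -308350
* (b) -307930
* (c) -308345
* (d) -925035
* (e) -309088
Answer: c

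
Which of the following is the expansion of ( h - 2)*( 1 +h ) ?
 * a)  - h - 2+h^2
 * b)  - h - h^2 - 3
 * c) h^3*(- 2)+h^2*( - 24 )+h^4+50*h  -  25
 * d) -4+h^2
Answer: a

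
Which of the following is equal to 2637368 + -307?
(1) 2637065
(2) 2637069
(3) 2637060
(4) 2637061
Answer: 4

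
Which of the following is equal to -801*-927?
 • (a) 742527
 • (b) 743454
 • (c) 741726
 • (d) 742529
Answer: a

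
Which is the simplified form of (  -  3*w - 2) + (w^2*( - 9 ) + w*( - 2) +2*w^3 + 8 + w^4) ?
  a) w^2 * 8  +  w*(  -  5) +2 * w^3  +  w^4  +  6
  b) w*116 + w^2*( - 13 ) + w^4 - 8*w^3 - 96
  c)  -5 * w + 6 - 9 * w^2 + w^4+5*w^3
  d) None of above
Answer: d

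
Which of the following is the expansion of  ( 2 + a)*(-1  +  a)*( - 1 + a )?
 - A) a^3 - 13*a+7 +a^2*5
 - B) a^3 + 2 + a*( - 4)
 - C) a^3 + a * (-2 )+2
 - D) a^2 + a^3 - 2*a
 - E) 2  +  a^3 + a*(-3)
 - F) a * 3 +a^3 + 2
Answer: E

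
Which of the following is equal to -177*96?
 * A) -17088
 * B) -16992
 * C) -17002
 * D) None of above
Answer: B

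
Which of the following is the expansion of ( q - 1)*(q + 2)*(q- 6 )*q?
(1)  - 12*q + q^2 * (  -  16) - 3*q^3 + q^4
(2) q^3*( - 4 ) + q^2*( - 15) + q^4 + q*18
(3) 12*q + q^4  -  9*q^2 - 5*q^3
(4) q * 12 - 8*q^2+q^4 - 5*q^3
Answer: 4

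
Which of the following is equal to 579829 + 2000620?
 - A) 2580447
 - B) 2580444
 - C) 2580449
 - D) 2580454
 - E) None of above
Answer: C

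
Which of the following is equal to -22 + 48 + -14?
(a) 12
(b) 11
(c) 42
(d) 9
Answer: a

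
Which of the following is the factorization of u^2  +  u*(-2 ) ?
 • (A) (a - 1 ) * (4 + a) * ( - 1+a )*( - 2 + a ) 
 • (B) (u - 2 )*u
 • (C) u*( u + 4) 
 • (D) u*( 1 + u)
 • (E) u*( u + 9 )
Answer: B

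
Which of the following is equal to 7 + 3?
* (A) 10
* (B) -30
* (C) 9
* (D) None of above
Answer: A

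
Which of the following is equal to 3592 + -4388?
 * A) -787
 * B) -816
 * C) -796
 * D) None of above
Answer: C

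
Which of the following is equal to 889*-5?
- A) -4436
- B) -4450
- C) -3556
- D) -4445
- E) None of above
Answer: D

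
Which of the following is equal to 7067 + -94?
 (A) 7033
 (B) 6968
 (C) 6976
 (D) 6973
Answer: D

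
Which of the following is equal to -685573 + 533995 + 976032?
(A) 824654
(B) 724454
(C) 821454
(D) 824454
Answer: D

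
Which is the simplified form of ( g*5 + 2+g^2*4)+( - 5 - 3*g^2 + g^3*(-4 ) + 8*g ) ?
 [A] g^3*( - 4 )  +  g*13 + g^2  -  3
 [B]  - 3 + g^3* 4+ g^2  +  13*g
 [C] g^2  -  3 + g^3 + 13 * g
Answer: A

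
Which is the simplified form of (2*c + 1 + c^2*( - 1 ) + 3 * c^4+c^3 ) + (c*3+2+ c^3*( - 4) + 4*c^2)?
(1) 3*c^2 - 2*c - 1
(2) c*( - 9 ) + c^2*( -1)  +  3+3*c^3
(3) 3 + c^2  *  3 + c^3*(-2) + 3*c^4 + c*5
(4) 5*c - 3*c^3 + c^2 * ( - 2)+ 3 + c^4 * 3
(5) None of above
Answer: 5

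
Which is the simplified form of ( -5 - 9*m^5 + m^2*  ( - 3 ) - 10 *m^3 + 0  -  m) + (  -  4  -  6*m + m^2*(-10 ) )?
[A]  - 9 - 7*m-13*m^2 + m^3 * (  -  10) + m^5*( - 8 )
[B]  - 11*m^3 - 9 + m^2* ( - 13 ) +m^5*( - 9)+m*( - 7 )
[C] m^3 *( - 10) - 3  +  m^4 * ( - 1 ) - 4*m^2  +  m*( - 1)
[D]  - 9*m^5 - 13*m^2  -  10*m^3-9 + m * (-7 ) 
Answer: D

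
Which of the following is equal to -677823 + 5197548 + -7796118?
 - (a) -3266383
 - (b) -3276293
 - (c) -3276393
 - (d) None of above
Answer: c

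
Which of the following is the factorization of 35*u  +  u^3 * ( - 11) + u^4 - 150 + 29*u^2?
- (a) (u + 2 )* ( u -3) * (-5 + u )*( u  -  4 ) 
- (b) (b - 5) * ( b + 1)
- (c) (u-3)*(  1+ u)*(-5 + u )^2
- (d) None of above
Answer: d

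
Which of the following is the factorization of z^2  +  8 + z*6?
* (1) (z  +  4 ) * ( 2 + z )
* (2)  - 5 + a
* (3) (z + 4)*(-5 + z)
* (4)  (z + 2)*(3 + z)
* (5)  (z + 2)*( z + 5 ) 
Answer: 1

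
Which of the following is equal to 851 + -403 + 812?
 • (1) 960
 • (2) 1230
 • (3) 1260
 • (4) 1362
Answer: 3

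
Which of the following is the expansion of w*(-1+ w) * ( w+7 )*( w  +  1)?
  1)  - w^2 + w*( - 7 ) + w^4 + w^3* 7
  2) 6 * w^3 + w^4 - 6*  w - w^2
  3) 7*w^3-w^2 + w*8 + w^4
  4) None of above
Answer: 1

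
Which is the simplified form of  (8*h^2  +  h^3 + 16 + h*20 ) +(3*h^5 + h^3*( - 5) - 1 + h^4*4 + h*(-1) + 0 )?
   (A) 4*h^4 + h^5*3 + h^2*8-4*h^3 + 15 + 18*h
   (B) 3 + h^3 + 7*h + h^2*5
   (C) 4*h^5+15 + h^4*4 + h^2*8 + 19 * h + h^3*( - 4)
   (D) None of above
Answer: D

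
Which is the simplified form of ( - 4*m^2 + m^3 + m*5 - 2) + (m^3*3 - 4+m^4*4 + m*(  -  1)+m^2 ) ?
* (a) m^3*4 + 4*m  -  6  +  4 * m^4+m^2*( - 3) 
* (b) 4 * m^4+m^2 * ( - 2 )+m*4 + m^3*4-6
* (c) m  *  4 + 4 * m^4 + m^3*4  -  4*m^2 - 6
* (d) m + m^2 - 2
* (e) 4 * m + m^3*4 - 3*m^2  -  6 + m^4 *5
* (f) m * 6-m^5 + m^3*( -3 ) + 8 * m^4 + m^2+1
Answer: a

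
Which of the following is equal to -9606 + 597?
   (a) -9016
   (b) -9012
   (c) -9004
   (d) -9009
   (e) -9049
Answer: d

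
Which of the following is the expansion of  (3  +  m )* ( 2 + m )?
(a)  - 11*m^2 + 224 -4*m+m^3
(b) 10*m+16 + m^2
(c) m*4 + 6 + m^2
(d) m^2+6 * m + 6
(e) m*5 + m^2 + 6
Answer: e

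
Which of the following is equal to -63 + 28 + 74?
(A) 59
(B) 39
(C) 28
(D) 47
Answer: B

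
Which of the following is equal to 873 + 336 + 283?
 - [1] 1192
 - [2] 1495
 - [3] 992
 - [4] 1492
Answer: 4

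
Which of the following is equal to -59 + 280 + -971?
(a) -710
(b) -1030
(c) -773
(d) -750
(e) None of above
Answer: d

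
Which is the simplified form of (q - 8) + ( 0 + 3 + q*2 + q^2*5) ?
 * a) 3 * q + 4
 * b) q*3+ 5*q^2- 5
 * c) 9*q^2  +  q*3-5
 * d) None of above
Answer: b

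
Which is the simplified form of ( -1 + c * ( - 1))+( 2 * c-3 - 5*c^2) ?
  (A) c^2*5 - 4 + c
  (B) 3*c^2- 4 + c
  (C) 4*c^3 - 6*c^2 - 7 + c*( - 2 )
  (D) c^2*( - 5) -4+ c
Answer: D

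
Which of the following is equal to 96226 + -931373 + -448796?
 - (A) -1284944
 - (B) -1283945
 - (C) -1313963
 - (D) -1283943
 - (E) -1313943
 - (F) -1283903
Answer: D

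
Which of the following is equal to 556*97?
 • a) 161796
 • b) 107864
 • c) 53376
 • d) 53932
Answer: d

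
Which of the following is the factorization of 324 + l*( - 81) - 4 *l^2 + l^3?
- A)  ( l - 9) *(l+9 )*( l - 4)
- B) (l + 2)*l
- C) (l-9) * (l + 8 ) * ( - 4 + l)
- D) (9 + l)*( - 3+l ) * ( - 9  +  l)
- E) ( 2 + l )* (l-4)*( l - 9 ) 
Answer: A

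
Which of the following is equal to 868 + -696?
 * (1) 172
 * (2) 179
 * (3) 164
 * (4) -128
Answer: 1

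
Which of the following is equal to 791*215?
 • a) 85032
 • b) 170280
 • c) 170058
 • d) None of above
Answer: d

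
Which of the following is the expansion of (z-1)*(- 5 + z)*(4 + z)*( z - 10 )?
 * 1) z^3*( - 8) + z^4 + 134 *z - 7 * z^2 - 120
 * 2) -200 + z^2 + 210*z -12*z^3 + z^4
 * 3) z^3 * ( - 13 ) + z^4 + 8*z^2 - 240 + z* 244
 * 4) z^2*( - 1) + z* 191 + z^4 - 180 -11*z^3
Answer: 2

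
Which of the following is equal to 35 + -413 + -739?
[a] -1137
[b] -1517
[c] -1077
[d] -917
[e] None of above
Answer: e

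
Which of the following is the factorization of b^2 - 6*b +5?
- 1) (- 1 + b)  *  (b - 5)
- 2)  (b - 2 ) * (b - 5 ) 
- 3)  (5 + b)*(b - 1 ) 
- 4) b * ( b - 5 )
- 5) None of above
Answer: 1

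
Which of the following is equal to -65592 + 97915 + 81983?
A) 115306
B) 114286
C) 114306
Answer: C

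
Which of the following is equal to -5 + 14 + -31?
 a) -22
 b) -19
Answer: a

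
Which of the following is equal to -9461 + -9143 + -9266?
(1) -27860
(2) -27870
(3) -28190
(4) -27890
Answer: 2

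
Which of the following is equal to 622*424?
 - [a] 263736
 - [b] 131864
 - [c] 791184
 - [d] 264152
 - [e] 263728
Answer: e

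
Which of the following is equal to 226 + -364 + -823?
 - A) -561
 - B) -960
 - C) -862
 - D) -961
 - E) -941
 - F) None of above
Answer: D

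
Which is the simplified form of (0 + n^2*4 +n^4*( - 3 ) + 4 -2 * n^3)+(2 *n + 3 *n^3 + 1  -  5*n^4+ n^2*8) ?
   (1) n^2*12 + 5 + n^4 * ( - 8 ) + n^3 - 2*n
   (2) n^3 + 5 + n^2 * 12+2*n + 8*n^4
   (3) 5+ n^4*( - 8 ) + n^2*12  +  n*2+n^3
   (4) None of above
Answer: 3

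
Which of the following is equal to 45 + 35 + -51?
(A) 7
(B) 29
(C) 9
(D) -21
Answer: B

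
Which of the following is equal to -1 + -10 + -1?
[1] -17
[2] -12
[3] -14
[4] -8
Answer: 2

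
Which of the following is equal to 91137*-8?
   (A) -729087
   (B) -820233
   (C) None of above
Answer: C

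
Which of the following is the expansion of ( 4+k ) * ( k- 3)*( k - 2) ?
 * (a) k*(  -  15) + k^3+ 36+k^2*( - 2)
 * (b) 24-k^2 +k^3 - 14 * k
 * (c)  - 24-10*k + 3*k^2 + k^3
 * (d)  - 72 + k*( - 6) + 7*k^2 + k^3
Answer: b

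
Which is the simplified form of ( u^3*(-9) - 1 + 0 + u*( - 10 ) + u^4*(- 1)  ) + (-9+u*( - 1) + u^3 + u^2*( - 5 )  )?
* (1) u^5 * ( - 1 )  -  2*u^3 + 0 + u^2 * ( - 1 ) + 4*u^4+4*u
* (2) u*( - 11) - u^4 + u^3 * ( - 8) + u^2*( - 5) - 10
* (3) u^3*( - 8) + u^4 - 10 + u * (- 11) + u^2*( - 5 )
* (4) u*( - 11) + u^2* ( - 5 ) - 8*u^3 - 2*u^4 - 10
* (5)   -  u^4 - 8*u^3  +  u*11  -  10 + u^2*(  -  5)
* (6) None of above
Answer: 2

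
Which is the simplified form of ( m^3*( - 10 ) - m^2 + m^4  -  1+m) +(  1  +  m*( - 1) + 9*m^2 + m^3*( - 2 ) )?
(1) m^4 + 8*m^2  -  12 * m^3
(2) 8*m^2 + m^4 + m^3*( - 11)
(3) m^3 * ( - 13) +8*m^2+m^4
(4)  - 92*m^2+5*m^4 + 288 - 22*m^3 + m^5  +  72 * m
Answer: 1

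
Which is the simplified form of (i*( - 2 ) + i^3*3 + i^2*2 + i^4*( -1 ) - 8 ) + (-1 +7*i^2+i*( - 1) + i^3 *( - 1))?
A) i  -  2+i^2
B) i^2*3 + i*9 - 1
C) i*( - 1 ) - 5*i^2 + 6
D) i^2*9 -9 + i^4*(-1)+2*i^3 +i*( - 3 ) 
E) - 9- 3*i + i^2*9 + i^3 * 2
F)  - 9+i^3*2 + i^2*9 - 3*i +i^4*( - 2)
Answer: D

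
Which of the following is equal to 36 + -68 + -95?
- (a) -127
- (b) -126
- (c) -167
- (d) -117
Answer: a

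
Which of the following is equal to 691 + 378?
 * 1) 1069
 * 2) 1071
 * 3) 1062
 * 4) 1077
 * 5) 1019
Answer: 1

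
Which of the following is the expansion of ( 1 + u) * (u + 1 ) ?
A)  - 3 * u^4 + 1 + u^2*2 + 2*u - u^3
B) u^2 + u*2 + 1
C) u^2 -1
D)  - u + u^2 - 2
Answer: B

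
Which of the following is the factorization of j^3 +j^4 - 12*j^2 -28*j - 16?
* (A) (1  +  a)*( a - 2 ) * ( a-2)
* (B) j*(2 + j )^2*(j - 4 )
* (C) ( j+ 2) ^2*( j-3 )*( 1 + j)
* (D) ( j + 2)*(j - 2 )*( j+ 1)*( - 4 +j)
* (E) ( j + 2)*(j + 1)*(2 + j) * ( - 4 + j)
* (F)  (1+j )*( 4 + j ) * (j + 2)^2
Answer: E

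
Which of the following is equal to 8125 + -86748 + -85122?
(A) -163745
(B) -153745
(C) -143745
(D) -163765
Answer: A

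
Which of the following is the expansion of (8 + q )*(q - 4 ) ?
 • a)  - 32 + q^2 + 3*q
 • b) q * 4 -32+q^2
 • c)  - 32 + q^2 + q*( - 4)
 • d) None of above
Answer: b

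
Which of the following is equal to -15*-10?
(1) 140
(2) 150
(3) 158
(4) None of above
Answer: 2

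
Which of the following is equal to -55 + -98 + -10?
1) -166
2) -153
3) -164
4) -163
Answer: 4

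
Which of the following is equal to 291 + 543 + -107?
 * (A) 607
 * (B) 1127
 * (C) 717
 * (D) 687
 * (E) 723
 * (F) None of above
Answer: F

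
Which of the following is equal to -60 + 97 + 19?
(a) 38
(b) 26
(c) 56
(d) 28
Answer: c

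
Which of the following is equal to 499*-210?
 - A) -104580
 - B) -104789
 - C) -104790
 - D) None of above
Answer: C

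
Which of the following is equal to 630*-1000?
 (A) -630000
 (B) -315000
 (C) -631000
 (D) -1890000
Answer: A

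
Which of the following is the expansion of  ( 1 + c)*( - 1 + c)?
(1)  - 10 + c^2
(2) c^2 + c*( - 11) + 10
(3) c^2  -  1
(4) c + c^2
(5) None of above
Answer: 3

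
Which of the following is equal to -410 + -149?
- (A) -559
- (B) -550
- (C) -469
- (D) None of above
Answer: A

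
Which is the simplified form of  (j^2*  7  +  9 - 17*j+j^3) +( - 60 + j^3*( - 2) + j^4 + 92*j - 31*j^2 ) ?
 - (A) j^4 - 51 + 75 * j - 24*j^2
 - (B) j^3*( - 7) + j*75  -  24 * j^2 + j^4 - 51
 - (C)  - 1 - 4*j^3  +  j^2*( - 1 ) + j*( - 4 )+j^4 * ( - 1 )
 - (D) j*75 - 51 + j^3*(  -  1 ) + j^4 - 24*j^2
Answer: D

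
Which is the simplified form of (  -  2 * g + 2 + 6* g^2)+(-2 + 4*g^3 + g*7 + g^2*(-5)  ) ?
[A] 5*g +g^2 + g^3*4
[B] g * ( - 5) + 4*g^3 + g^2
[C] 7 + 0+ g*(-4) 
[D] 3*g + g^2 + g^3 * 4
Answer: A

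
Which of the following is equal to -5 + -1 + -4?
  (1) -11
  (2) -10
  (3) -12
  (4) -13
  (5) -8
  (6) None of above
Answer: 2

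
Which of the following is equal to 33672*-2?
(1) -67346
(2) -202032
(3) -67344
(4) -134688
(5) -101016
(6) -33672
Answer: 3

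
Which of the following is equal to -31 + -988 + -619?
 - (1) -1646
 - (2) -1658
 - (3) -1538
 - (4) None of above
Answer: 4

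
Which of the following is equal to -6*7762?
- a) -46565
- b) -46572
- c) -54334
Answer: b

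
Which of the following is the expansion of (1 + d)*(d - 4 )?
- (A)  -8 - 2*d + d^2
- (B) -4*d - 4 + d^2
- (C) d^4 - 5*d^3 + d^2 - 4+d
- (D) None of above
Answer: D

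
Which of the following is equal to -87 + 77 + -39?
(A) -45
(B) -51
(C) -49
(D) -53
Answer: C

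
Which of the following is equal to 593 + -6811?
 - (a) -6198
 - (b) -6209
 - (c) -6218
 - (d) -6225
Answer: c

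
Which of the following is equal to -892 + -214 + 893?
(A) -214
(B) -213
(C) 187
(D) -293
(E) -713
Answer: B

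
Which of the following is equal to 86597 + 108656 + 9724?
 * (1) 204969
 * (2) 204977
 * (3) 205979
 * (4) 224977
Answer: 2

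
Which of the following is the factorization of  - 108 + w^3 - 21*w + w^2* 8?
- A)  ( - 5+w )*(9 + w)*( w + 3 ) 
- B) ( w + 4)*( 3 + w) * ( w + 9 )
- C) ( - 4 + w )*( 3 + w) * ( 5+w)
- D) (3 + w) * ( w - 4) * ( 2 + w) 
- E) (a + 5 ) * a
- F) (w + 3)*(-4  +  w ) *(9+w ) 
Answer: F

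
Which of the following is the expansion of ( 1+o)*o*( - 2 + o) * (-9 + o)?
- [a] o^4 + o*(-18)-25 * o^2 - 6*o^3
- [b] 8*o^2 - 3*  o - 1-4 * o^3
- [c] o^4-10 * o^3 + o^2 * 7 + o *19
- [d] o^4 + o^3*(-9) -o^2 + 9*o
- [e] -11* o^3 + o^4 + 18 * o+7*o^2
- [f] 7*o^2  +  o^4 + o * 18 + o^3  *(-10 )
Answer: f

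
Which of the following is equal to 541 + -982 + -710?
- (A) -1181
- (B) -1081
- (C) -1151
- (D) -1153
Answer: C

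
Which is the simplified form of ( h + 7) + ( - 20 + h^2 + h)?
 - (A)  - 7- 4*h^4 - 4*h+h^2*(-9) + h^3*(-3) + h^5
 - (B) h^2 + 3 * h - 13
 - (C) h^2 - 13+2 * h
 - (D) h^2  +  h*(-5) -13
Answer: C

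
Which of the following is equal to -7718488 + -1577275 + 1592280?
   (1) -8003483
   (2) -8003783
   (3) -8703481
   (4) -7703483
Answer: 4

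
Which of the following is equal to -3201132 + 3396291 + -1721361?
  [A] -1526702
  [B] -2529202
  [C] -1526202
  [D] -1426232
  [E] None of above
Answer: C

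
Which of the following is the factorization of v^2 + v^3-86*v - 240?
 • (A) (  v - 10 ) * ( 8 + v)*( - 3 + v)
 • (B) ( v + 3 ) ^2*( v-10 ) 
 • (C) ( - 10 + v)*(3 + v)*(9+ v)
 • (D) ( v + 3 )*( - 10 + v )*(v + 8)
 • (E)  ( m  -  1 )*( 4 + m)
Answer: D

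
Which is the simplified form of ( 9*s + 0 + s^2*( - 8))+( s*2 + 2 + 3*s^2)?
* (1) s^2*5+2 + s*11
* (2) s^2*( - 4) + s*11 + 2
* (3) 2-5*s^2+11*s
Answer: 3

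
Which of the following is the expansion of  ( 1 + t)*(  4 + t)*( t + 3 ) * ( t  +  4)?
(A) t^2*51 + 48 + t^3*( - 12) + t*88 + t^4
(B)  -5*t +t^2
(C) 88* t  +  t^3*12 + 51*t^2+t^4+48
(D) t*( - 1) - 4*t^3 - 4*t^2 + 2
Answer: C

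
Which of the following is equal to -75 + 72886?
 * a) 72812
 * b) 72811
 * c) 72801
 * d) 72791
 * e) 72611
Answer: b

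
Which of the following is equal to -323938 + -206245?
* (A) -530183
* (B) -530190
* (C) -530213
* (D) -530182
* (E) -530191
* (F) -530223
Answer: A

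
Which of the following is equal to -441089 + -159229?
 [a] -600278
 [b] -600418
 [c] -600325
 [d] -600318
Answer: d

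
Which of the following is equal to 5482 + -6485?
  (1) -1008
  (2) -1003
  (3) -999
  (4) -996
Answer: 2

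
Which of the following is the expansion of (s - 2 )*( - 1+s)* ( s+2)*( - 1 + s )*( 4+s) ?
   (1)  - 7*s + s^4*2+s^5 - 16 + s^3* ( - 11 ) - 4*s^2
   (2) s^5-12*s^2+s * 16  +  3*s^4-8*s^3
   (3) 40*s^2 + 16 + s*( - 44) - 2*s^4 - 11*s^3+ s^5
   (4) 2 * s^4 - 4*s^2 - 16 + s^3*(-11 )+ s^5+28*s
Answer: 4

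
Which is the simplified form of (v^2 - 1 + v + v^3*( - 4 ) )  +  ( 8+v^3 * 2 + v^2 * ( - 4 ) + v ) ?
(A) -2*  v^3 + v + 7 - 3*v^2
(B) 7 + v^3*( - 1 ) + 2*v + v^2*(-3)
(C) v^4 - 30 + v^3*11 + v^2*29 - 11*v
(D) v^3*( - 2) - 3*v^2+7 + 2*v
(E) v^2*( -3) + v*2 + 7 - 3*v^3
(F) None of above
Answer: D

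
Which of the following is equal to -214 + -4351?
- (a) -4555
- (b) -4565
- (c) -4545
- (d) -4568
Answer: b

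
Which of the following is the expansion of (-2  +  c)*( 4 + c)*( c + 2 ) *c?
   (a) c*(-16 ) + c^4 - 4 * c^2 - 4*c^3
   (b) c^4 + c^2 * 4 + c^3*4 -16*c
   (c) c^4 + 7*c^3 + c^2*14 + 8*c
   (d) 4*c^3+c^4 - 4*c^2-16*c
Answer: d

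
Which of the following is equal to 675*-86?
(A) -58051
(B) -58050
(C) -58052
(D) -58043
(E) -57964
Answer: B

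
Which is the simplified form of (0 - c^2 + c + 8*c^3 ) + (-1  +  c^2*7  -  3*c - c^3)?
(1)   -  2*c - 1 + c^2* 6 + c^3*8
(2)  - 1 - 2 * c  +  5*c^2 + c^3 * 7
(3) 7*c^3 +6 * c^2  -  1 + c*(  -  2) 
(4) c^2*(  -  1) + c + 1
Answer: 3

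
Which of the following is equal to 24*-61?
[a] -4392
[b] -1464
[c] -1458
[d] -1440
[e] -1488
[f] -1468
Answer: b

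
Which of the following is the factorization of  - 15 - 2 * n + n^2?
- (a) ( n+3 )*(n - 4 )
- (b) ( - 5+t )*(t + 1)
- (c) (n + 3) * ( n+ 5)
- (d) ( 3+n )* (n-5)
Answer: d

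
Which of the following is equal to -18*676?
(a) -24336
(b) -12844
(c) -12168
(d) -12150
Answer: c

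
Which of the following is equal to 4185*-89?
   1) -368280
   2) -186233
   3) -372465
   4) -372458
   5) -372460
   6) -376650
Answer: 3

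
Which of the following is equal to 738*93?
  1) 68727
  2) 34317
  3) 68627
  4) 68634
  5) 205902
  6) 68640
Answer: 4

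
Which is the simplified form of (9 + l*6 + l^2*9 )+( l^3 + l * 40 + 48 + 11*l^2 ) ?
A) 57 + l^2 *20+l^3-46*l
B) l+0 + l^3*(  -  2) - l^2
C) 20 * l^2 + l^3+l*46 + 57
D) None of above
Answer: C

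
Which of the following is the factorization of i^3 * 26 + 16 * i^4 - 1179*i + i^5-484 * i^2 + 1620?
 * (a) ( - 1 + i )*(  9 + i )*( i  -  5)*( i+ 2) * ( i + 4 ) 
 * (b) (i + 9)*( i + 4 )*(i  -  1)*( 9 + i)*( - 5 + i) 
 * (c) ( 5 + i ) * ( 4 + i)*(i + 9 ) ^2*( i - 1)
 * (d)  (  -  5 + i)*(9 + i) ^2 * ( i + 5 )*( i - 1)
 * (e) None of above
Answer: b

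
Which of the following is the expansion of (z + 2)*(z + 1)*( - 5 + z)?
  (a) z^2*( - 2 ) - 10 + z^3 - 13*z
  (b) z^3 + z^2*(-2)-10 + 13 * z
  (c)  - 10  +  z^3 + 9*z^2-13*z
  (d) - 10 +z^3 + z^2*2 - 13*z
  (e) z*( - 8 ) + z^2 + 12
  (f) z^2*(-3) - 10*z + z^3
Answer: a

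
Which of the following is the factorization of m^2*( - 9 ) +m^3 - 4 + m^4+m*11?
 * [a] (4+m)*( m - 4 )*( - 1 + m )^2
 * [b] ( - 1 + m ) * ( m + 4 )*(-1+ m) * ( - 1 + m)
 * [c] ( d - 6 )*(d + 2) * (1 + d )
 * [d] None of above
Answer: b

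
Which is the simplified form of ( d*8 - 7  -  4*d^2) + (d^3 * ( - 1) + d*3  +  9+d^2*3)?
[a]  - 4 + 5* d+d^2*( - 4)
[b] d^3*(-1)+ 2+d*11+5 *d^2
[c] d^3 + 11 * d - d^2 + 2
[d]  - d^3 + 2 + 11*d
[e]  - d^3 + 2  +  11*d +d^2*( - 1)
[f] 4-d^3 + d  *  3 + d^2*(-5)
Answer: e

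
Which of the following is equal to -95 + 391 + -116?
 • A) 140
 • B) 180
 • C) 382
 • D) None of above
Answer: B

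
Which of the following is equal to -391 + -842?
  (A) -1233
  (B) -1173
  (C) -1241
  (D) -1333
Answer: A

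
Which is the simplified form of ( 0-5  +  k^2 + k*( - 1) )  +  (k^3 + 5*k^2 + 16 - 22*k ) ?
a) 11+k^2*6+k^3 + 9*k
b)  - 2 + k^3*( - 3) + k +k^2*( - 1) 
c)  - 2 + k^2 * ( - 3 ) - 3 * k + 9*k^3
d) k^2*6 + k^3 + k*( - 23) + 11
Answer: d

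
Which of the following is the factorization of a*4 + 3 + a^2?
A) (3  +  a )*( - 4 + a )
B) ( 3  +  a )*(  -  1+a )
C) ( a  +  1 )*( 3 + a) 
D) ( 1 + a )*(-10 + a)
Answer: C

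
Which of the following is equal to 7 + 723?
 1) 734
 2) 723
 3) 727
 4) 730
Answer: 4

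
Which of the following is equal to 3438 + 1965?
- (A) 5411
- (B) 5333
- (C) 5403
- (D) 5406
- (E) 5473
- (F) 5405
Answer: C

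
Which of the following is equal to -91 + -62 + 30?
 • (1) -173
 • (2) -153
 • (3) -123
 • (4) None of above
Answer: 3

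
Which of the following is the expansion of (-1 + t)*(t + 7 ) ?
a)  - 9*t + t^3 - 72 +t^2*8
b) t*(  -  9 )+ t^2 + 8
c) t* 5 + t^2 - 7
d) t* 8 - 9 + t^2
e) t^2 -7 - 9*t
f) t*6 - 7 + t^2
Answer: f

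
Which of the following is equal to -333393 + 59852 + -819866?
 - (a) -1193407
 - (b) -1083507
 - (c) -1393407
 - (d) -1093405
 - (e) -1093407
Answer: e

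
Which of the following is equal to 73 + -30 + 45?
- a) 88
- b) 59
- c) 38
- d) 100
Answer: a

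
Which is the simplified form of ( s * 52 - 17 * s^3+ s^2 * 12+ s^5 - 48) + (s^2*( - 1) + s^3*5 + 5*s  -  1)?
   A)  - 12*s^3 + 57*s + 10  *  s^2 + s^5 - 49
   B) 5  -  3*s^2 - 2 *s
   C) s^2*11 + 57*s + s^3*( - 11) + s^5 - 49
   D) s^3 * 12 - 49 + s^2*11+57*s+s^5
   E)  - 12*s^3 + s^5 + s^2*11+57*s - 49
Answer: E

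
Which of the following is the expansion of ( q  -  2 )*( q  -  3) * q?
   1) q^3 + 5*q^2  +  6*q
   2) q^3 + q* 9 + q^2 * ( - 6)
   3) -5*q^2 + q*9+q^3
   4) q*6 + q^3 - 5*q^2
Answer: 4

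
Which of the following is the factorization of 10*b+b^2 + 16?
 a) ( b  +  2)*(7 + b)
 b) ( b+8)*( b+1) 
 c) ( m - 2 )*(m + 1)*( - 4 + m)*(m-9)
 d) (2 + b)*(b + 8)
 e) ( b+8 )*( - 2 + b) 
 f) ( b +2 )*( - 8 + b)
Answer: d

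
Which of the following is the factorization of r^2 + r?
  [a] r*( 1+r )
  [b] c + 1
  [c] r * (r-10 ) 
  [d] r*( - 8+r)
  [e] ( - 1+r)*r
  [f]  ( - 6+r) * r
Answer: a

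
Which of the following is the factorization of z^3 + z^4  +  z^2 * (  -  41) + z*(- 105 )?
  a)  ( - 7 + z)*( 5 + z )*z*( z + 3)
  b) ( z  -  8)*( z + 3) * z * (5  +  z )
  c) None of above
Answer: a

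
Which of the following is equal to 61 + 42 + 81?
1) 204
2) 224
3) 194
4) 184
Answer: 4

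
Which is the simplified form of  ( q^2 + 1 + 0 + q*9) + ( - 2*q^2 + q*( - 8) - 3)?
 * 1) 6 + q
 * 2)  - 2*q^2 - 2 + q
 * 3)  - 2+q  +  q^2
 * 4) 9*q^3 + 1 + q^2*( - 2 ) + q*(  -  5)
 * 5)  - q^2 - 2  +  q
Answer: 5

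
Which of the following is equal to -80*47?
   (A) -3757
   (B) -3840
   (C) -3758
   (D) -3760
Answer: D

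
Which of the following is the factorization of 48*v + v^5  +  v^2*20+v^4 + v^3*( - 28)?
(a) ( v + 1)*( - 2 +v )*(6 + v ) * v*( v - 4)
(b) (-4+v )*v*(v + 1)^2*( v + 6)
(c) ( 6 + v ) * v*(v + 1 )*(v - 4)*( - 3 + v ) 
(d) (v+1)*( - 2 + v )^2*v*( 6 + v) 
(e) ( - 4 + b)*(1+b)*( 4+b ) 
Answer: a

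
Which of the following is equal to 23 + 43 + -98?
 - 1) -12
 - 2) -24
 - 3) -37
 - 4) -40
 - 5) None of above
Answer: 5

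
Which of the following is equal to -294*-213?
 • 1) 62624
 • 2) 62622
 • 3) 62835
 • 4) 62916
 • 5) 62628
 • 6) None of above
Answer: 2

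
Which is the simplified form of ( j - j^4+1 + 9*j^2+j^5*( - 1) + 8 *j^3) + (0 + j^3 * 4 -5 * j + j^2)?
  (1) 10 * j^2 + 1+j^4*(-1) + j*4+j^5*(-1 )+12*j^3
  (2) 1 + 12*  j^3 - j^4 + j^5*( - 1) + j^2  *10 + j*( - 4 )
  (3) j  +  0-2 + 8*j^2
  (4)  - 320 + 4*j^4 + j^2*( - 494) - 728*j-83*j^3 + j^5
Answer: 2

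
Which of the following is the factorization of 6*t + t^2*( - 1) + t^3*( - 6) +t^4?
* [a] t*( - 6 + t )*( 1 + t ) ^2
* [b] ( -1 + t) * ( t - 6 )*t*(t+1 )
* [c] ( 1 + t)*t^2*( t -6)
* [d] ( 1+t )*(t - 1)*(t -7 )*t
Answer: b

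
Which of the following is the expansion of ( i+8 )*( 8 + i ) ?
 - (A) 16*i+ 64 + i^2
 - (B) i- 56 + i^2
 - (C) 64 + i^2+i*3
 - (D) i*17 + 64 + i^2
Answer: A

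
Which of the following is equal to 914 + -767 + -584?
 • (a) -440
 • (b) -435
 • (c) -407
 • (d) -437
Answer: d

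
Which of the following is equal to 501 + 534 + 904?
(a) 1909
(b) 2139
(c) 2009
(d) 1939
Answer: d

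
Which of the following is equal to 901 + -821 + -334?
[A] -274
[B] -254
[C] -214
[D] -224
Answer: B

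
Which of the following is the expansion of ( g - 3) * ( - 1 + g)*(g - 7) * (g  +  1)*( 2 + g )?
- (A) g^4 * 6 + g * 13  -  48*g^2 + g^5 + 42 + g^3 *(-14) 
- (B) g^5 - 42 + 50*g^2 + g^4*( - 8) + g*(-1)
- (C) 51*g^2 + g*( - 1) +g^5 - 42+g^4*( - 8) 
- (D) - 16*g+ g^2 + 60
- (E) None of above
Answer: B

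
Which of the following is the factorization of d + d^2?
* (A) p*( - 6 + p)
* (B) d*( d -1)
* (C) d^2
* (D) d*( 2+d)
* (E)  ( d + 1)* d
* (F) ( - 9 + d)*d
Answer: E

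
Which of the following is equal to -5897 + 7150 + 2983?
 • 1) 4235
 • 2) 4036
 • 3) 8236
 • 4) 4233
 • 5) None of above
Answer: 5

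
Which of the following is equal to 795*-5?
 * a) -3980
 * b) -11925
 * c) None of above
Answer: c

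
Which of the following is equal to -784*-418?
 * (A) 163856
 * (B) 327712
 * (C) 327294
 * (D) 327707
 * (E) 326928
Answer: B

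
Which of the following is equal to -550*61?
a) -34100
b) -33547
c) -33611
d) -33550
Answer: d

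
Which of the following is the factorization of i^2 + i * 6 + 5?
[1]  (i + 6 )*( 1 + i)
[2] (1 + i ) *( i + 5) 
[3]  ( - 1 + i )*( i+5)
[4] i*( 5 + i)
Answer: 2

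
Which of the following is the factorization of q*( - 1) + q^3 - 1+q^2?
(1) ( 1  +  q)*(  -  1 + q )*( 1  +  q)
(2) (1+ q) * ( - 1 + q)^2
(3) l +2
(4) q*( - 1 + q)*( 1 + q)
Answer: 1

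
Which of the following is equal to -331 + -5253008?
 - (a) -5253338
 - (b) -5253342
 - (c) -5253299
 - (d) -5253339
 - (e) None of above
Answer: d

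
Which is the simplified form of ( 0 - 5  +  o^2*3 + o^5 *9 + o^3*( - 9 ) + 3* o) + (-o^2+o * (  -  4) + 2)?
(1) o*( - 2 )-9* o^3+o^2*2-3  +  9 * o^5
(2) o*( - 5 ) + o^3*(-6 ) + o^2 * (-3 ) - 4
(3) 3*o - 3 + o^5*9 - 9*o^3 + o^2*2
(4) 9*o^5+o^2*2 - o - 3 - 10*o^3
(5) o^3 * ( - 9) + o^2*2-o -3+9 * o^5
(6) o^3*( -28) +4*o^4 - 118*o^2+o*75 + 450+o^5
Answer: 5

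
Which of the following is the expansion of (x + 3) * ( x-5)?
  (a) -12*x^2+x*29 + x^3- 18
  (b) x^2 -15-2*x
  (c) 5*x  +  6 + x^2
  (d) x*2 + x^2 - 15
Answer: b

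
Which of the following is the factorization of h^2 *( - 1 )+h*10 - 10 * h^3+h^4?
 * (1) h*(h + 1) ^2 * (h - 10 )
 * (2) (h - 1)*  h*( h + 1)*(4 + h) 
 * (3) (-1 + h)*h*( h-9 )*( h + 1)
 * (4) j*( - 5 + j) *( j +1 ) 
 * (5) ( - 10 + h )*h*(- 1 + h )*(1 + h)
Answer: 5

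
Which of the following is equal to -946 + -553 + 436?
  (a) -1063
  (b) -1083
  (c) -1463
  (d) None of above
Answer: a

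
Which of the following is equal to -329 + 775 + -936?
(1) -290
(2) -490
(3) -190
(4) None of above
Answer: 2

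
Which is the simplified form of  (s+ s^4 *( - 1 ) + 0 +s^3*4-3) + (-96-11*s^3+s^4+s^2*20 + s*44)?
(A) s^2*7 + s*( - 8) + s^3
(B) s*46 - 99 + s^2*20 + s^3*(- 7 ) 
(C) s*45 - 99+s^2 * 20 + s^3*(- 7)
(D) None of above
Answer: C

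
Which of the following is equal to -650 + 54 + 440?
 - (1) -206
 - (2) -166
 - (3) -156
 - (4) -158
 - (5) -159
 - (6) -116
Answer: 3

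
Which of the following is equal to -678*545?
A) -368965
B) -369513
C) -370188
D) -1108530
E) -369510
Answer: E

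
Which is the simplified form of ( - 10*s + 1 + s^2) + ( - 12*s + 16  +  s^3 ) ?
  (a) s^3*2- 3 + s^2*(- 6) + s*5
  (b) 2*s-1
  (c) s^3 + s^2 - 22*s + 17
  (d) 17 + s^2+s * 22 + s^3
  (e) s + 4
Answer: c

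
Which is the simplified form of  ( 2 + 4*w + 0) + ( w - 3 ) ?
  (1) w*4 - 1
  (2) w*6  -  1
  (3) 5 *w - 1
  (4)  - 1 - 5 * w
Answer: 3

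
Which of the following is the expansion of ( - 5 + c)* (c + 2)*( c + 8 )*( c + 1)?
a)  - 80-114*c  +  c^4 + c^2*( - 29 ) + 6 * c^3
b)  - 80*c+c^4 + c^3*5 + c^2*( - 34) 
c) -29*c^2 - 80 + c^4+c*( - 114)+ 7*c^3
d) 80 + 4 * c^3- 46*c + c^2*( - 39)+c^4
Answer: a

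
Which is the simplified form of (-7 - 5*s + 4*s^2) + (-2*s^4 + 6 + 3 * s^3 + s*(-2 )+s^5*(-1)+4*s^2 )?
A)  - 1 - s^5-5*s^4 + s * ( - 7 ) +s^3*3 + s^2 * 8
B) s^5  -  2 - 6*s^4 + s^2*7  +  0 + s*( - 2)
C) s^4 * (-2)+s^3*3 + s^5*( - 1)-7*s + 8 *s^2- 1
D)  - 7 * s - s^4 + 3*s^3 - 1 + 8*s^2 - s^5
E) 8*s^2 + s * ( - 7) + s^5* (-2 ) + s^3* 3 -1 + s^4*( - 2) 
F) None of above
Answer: C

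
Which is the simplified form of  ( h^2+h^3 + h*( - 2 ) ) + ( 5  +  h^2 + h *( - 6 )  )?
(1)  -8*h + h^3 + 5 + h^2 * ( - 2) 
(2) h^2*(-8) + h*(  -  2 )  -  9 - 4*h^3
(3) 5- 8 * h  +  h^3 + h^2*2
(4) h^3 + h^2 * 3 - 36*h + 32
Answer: 3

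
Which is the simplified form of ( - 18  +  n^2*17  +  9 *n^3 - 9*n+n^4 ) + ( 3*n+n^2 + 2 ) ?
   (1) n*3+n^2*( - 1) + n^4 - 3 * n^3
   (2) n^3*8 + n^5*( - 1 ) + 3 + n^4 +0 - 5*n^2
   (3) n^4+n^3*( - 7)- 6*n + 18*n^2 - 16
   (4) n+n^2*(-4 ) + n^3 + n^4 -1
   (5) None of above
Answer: 5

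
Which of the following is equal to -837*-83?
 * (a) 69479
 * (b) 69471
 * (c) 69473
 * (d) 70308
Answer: b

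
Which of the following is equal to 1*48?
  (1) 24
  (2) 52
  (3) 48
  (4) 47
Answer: 3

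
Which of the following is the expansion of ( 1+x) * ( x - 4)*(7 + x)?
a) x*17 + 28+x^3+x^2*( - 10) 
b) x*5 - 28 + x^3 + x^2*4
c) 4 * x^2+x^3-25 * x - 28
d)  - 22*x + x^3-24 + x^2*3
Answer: c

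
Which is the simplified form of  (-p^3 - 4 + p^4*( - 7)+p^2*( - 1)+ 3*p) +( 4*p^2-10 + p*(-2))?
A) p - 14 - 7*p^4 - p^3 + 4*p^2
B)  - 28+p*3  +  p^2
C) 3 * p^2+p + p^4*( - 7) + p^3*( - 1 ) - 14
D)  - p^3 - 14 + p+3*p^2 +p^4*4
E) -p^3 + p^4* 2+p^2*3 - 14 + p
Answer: C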